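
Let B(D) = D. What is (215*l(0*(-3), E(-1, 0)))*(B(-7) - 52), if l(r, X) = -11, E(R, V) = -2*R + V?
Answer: 139535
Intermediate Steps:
E(R, V) = V - 2*R
(215*l(0*(-3), E(-1, 0)))*(B(-7) - 52) = (215*(-11))*(-7 - 52) = -2365*(-59) = 139535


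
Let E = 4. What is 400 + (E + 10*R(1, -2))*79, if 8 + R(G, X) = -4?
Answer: -8764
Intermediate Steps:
R(G, X) = -12 (R(G, X) = -8 - 4 = -12)
400 + (E + 10*R(1, -2))*79 = 400 + (4 + 10*(-12))*79 = 400 + (4 - 120)*79 = 400 - 116*79 = 400 - 9164 = -8764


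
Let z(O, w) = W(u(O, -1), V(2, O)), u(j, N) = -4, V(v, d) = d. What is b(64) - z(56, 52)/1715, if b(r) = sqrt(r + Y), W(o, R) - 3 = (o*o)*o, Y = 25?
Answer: 61/1715 + sqrt(89) ≈ 9.4695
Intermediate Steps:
W(o, R) = 3 + o**3 (W(o, R) = 3 + (o*o)*o = 3 + o**2*o = 3 + o**3)
z(O, w) = -61 (z(O, w) = 3 + (-4)**3 = 3 - 64 = -61)
b(r) = sqrt(25 + r) (b(r) = sqrt(r + 25) = sqrt(25 + r))
b(64) - z(56, 52)/1715 = sqrt(25 + 64) - (-61)/1715 = sqrt(89) - (-61)/1715 = sqrt(89) - 1*(-61/1715) = sqrt(89) + 61/1715 = 61/1715 + sqrt(89)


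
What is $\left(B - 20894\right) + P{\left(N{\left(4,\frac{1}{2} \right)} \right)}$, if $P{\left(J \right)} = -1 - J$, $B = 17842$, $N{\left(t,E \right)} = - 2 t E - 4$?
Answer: $-3045$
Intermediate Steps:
$N{\left(t,E \right)} = -4 - 2 E t$ ($N{\left(t,E \right)} = - 2 E t - 4 = -4 - 2 E t$)
$\left(B - 20894\right) + P{\left(N{\left(4,\frac{1}{2} \right)} \right)} = \left(17842 - 20894\right) - \left(-3 - 2 \cdot \frac{1}{2} \cdot 4\right) = -3052 - \left(-3 - 1 \cdot 4\right) = -3052 - -7 = -3052 + \left(-1 + 8\right) = -3052 + 7 = -3045$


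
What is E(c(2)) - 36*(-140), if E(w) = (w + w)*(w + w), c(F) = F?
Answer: 5056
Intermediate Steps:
E(w) = 4*w**2 (E(w) = (2*w)*(2*w) = 4*w**2)
E(c(2)) - 36*(-140) = 4*2**2 - 36*(-140) = 4*4 + 5040 = 16 + 5040 = 5056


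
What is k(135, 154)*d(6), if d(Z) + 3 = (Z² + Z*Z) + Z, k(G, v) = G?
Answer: 10125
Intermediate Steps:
d(Z) = -3 + Z + 2*Z² (d(Z) = -3 + ((Z² + Z*Z) + Z) = -3 + ((Z² + Z²) + Z) = -3 + (2*Z² + Z) = -3 + (Z + 2*Z²) = -3 + Z + 2*Z²)
k(135, 154)*d(6) = 135*(-3 + 6 + 2*6²) = 135*(-3 + 6 + 2*36) = 135*(-3 + 6 + 72) = 135*75 = 10125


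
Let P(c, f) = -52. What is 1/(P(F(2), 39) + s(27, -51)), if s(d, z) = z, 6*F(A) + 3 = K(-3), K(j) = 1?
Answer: -1/103 ≈ -0.0097087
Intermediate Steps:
F(A) = -⅓ (F(A) = -½ + (⅙)*1 = -½ + ⅙ = -⅓)
1/(P(F(2), 39) + s(27, -51)) = 1/(-52 - 51) = 1/(-103) = -1/103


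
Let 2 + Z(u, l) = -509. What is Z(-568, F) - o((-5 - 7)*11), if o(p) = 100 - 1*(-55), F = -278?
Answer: -666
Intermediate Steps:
Z(u, l) = -511 (Z(u, l) = -2 - 509 = -511)
o(p) = 155 (o(p) = 100 + 55 = 155)
Z(-568, F) - o((-5 - 7)*11) = -511 - 1*155 = -511 - 155 = -666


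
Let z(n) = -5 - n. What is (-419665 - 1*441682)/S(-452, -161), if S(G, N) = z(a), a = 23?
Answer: 861347/28 ≈ 30762.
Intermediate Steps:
S(G, N) = -28 (S(G, N) = -5 - 1*23 = -5 - 23 = -28)
(-419665 - 1*441682)/S(-452, -161) = (-419665 - 1*441682)/(-28) = (-419665 - 441682)*(-1/28) = -861347*(-1/28) = 861347/28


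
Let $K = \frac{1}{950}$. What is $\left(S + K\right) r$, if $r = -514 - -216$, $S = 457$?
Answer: $- \frac{64688499}{475} \approx -1.3619 \cdot 10^{5}$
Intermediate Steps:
$r = -298$ ($r = -514 + 216 = -298$)
$K = \frac{1}{950} \approx 0.0010526$
$\left(S + K\right) r = \left(457 + \frac{1}{950}\right) \left(-298\right) = \frac{434151}{950} \left(-298\right) = - \frac{64688499}{475}$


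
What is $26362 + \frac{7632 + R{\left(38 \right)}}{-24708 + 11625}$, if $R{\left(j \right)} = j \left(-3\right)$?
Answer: $\frac{16423168}{623} \approx 26361.0$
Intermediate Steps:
$R{\left(j \right)} = - 3 j$
$26362 + \frac{7632 + R{\left(38 \right)}}{-24708 + 11625} = 26362 + \frac{7632 - 114}{-24708 + 11625} = 26362 + \frac{7632 - 114}{-13083} = 26362 + 7518 \left(- \frac{1}{13083}\right) = 26362 - \frac{358}{623} = \frac{16423168}{623}$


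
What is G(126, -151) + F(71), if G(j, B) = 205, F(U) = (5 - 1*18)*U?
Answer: -718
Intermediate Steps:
F(U) = -13*U (F(U) = (5 - 18)*U = -13*U)
G(126, -151) + F(71) = 205 - 13*71 = 205 - 923 = -718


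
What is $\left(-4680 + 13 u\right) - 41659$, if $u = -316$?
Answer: $-50447$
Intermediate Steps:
$\left(-4680 + 13 u\right) - 41659 = \left(-4680 + 13 \left(-316\right)\right) - 41659 = \left(-4680 - 4108\right) - 41659 = -8788 - 41659 = -50447$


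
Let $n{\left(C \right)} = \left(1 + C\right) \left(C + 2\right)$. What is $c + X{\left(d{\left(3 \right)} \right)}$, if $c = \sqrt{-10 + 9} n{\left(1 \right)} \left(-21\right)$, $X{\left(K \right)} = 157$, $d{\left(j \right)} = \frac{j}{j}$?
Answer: $157 - 126 i \approx 157.0 - 126.0 i$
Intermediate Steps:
$d{\left(j \right)} = 1$
$n{\left(C \right)} = \left(1 + C\right) \left(2 + C\right)$
$c = - 126 i$ ($c = \sqrt{-10 + 9} \left(2 + 1^{2} + 3 \cdot 1\right) \left(-21\right) = \sqrt{-1} \left(2 + 1 + 3\right) \left(-21\right) = i 6 \left(-21\right) = 6 i \left(-21\right) = - 126 i \approx - 126.0 i$)
$c + X{\left(d{\left(3 \right)} \right)} = - 126 i + 157 = 157 - 126 i$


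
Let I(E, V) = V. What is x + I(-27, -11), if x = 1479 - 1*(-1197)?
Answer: 2665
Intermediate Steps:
x = 2676 (x = 1479 + 1197 = 2676)
x + I(-27, -11) = 2676 - 11 = 2665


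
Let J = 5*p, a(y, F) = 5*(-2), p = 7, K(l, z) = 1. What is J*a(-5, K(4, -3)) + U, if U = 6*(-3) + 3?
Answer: -365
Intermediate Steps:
U = -15 (U = -18 + 3 = -15)
a(y, F) = -10
J = 35 (J = 5*7 = 35)
J*a(-5, K(4, -3)) + U = 35*(-10) - 15 = -350 - 15 = -365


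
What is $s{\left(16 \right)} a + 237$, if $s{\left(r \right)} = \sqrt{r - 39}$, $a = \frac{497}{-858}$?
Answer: $237 - \frac{497 i \sqrt{23}}{858} \approx 237.0 - 2.778 i$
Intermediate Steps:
$a = - \frac{497}{858}$ ($a = 497 \left(- \frac{1}{858}\right) = - \frac{497}{858} \approx -0.57925$)
$s{\left(r \right)} = \sqrt{-39 + r}$
$s{\left(16 \right)} a + 237 = \sqrt{-39 + 16} \left(- \frac{497}{858}\right) + 237 = \sqrt{-23} \left(- \frac{497}{858}\right) + 237 = i \sqrt{23} \left(- \frac{497}{858}\right) + 237 = - \frac{497 i \sqrt{23}}{858} + 237 = 237 - \frac{497 i \sqrt{23}}{858}$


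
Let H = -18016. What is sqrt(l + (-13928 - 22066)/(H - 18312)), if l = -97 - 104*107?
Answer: I*sqrt(925786852523)/9082 ≈ 105.94*I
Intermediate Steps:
l = -11225 (l = -97 - 11128 = -11225)
sqrt(l + (-13928 - 22066)/(H - 18312)) = sqrt(-11225 + (-13928 - 22066)/(-18016 - 18312)) = sqrt(-11225 - 35994/(-36328)) = sqrt(-11225 - 35994*(-1/36328)) = sqrt(-11225 + 17997/18164) = sqrt(-203872903/18164) = I*sqrt(925786852523)/9082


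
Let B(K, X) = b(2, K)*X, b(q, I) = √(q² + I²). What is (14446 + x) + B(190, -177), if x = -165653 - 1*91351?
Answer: -242558 - 354*√9026 ≈ -2.7619e+5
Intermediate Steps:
b(q, I) = √(I² + q²)
B(K, X) = X*√(4 + K²) (B(K, X) = √(K² + 2²)*X = √(K² + 4)*X = √(4 + K²)*X = X*√(4 + K²))
x = -257004 (x = -165653 - 91351 = -257004)
(14446 + x) + B(190, -177) = (14446 - 257004) - 177*√(4 + 190²) = -242558 - 177*√(4 + 36100) = -242558 - 354*√9026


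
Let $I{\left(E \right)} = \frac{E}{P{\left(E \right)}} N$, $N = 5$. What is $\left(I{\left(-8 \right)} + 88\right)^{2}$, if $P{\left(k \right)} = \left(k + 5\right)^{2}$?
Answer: $\frac{565504}{81} \approx 6981.5$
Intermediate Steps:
$P{\left(k \right)} = \left(5 + k\right)^{2}$
$I{\left(E \right)} = \frac{5 E}{\left(5 + E\right)^{2}}$ ($I{\left(E \right)} = \frac{E}{\left(5 + E\right)^{2}} \cdot 5 = \frac{5 E}{\left(5 + E\right)^{2}}$)
$\left(I{\left(-8 \right)} + 88\right)^{2} = \left(5 \left(-8\right) \frac{1}{\left(5 - 8\right)^{2}} + 88\right)^{2} = \left(5 \left(-8\right) \frac{1}{9} + 88\right)^{2} = \left(- \frac{40}{9} + 88\right)^{2} = \left(\frac{752}{9}\right)^{2} = \frac{565504}{81}$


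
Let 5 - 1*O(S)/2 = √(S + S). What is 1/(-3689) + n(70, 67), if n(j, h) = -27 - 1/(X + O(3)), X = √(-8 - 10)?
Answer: (-999729 + 199208*√6 - 298812*I*√2)/(3689*(10 - 2*√6 + 3*I*√2)) ≈ -27.116 + 0.096379*I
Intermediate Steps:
X = 3*I*√2 (X = √(-18) = 3*I*√2 ≈ 4.2426*I)
O(S) = 10 - 2*√2*√S (O(S) = 10 - 2*√(S + S) = 10 - 2*√2*√S)
n(j, h) = -27 - 1/(10 - 2*√6 + 3*I*√2) (n(j, h) = -27 - 1/(3*I*√2 + (10 - 2*√2*√3)) = -27 - 1/(3*I*√2 + (10 - 2*√6)) = -27 - 1/(10 - 2*√6 + 3*I*√2))
1/(-3689) + n(70, 67) = 1/(-3689) + (-271 + 54*√6 - 81*I*√2)/(10 - 2*√6 + 3*I*√2) = -1/3689 + (-271 + 54*√6 - 81*I*√2)/(10 - 2*√6 + 3*I*√2)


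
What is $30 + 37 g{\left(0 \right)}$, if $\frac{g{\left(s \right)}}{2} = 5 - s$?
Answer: $400$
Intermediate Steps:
$g{\left(s \right)} = 10 - 2 s$ ($g{\left(s \right)} = 2 \left(5 - s\right) = 10 - 2 s$)
$30 + 37 g{\left(0 \right)} = 30 + 37 \left(10 - 0\right) = 30 + 37 \left(10 + 0\right) = 30 + 37 \cdot 10 = 30 + 370 = 400$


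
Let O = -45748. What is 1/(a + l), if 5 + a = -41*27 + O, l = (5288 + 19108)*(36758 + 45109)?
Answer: 1/1997180472 ≈ 5.0071e-10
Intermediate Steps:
l = 1997227332 (l = 24396*81867 = 1997227332)
a = -46860 (a = -5 + (-41*27 - 45748) = -5 + (-1107 - 45748) = -5 - 46855 = -46860)
1/(a + l) = 1/(-46860 + 1997227332) = 1/1997180472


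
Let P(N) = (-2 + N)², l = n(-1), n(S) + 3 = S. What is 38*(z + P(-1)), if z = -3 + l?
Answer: 76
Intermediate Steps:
n(S) = -3 + S
l = -4 (l = -3 - 1 = -4)
z = -7 (z = -3 - 4 = -7)
38*(z + P(-1)) = 38*(-7 + (-2 - 1)²) = 38*(-7 + (-3)²) = 38*(-7 + 9) = 38*2 = 76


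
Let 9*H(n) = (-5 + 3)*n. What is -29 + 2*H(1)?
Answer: -265/9 ≈ -29.444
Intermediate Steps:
H(n) = -2*n/9 (H(n) = ((-5 + 3)*n)/9 = (-2*n)/9 = -2*n/9)
-29 + 2*H(1) = -29 + 2*(-2/9*1) = -29 + 2*(-2/9) = -29 - 4/9 = -265/9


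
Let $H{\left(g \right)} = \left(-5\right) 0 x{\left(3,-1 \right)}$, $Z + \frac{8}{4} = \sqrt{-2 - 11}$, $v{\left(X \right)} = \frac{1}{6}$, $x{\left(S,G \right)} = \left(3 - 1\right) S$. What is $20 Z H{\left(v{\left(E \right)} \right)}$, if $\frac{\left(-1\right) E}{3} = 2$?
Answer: $0$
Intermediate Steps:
$x{\left(S,G \right)} = 2 S$
$E = -6$ ($E = \left(-3\right) 2 = -6$)
$v{\left(X \right)} = \frac{1}{6}$
$Z = -2 + i \sqrt{13}$ ($Z = -2 + \sqrt{-2 - 11} = -2 + \sqrt{-13} = -2 + i \sqrt{13} \approx -2.0 + 3.6056 i$)
$H{\left(g \right)} = 0$ ($H{\left(g \right)} = \left(-5\right) 0 \cdot 2 \cdot 3 = 0 \cdot 6 = 0$)
$20 Z H{\left(v{\left(E \right)} \right)} = 20 \left(-2 + i \sqrt{13}\right) 0 = \left(-40 + 20 i \sqrt{13}\right) 0 = 0$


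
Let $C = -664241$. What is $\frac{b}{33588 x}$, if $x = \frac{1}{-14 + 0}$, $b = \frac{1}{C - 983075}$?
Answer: $\frac{7}{27665024904} \approx 2.5303 \cdot 10^{-10}$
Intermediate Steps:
$b = - \frac{1}{1647316}$ ($b = \frac{1}{-664241 - 983075} = \frac{1}{-1647316} = - \frac{1}{1647316} \approx -6.0705 \cdot 10^{-7}$)
$x = - \frac{1}{14}$ ($x = \frac{1}{-14} = - \frac{1}{14} \approx -0.071429$)
$\frac{b}{33588 x} = - \frac{1}{1647316 \cdot 33588 \left(- \frac{1}{14}\right)} = - \frac{1}{1647316 \left(- \frac{16794}{7}\right)} = \left(- \frac{1}{1647316}\right) \left(- \frac{7}{16794}\right) = \frac{7}{27665024904}$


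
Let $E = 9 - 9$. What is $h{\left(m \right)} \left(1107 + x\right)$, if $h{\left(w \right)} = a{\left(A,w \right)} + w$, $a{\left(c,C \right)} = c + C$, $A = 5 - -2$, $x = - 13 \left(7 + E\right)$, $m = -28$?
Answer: $-49784$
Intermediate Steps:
$E = 0$ ($E = 9 - 9 = 0$)
$x = -91$ ($x = - 13 \left(7 + 0\right) = \left(-13\right) 7 = -91$)
$A = 7$ ($A = 5 + 2 = 7$)
$a{\left(c,C \right)} = C + c$
$h{\left(w \right)} = 7 + 2 w$ ($h{\left(w \right)} = \left(w + 7\right) + w = \left(7 + w\right) + w = 7 + 2 w$)
$h{\left(m \right)} \left(1107 + x\right) = \left(7 + 2 \left(-28\right)\right) \left(1107 - 91\right) = \left(7 - 56\right) 1016 = \left(-49\right) 1016 = -49784$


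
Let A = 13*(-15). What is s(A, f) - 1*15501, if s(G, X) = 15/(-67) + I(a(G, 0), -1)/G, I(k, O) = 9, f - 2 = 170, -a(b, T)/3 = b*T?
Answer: -67508031/4355 ≈ -15501.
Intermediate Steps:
a(b, T) = -3*T*b (a(b, T) = -3*b*T = -3*T*b)
f = 172 (f = 2 + 170 = 172)
A = -195
s(G, X) = -15/67 + 9/G (s(G, X) = 15/(-67) + 9/G = 15*(-1/67) + 9/G = -15/67 + 9/G)
s(A, f) - 1*15501 = (-15/67 + 9/(-195)) - 1*15501 = (-15/67 + 9*(-1/195)) - 15501 = (-15/67 - 3/65) - 15501 = -1176/4355 - 15501 = -67508031/4355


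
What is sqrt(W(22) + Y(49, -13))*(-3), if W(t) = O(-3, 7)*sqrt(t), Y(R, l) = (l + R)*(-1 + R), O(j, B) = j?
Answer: -3*sqrt(1728 - 3*sqrt(22)) ≈ -124.20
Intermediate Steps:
Y(R, l) = (-1 + R)*(R + l) (Y(R, l) = (R + l)*(-1 + R) = (-1 + R)*(R + l))
W(t) = -3*sqrt(t)
sqrt(W(22) + Y(49, -13))*(-3) = sqrt(-3*sqrt(22) + (49**2 - 1*49 - 1*(-13) + 49*(-13)))*(-3) = sqrt(-3*sqrt(22) + (2401 - 49 + 13 - 637))*(-3) = sqrt(-3*sqrt(22) + 1728)*(-3) = sqrt(1728 - 3*sqrt(22))*(-3) = -3*sqrt(1728 - 3*sqrt(22))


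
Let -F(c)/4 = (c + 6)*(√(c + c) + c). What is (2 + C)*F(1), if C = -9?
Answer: 196 + 196*√2 ≈ 473.19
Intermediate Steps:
F(c) = -4*(6 + c)*(c + √2*√c) (F(c) = -4*(c + 6)*(√(c + c) + c) = -4*(6 + c)*(√(2*c) + c) = -4*(6 + c)*(√2*√c + c) = -4*(6 + c)*(c + √2*√c))
(2 + C)*F(1) = (2 - 9)*(-24*1 - 4*1² - 24*√2*√1 - 4*√2*1^(3/2)) = -7*(-24 - 4*1 - 24*√2*1 - 4*√2*1) = -7*(-24 - 4 - 24*√2 - 4*√2) = -7*(-28 - 28*√2) = 196 + 196*√2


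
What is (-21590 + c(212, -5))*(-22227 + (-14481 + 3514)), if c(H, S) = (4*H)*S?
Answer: 857401020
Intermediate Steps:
c(H, S) = 4*H*S
(-21590 + c(212, -5))*(-22227 + (-14481 + 3514)) = (-21590 + 4*212*(-5))*(-22227 + (-14481 + 3514)) = (-21590 - 4240)*(-22227 - 10967) = -25830*(-33194) = 857401020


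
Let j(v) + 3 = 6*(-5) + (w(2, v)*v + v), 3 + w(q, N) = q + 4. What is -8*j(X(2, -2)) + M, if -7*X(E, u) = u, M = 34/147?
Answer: 37498/147 ≈ 255.09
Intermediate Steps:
M = 34/147 (M = 34*(1/147) = 34/147 ≈ 0.23129)
w(q, N) = 1 + q (w(q, N) = -3 + (q + 4) = -3 + (4 + q) = 1 + q)
X(E, u) = -u/7
j(v) = -33 + 4*v (j(v) = -3 + (6*(-5) + ((1 + 2)*v + v)) = -3 + (-30 + (3*v + v)) = -3 + (-30 + 4*v) = -33 + 4*v)
-8*j(X(2, -2)) + M = -8*(-33 + 4*(-1/7*(-2))) + 34/147 = -8*(-33 + 4*(2/7)) + 34/147 = -8*(-33 + 8/7) + 34/147 = -8*(-223/7) + 34/147 = 1784/7 + 34/147 = 37498/147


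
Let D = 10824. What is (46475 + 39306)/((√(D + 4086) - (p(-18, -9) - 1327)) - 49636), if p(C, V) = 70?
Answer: -4149998999/2340512731 - 85781*√14910/2340512731 ≈ -1.7776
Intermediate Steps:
(46475 + 39306)/((√(D + 4086) - (p(-18, -9) - 1327)) - 49636) = (46475 + 39306)/((√(10824 + 4086) - (70 - 1327)) - 49636) = 85781/((√14910 - 1*(-1257)) - 49636) = 85781/((√14910 + 1257) - 49636) = 85781/((1257 + √14910) - 49636) = 85781/(-48379 + √14910)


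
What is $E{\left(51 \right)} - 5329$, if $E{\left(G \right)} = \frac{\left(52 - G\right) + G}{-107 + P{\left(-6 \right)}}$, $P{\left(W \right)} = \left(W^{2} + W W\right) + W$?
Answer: $- \frac{218541}{41} \approx -5330.3$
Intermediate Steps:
$P{\left(W \right)} = W + 2 W^{2}$ ($P{\left(W \right)} = \left(W^{2} + W^{2}\right) + W = 2 W^{2} + W = W + 2 W^{2}$)
$E{\left(G \right)} = - \frac{52}{41}$ ($E{\left(G \right)} = \frac{\left(52 - G\right) + G}{-107 - 6 \left(1 + 2 \left(-6\right)\right)} = \frac{52}{-107 - 6 \left(1 - 12\right)} = \frac{52}{-107 - -66} = \frac{52}{-107 + 66} = \frac{52}{-41} = 52 \left(- \frac{1}{41}\right) = - \frac{52}{41}$)
$E{\left(51 \right)} - 5329 = - \frac{52}{41} - 5329 = - \frac{218541}{41}$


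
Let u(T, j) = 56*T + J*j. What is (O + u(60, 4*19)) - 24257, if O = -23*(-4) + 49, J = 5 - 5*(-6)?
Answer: -18096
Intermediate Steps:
J = 35 (J = 5 + 30 = 35)
O = 141 (O = 92 + 49 = 141)
u(T, j) = 35*j + 56*T (u(T, j) = 56*T + 35*j = 35*j + 56*T)
(O + u(60, 4*19)) - 24257 = (141 + (35*(4*19) + 56*60)) - 24257 = (141 + (35*76 + 3360)) - 24257 = (141 + (2660 + 3360)) - 24257 = (141 + 6020) - 24257 = 6161 - 24257 = -18096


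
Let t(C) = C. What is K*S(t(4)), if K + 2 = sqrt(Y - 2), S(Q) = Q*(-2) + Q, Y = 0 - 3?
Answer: 8 - 4*I*sqrt(5) ≈ 8.0 - 8.9443*I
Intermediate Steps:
Y = -3
S(Q) = -Q (S(Q) = -2*Q + Q = -Q)
K = -2 + I*sqrt(5) (K = -2 + sqrt(-3 - 2) = -2 + sqrt(-5) = -2 + I*sqrt(5) ≈ -2.0 + 2.2361*I)
K*S(t(4)) = (-2 + I*sqrt(5))*(-1*4) = (-2 + I*sqrt(5))*(-4) = 8 - 4*I*sqrt(5)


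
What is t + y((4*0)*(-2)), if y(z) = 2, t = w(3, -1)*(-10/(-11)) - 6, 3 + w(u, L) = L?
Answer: -84/11 ≈ -7.6364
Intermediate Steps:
w(u, L) = -3 + L
t = -106/11 (t = (-3 - 1)*(-10/(-11)) - 6 = -(-40)*(-1)/11 - 6 = -4*10/11 - 6 = -40/11 - 6 = -106/11 ≈ -9.6364)
t + y((4*0)*(-2)) = -106/11 + 2 = -84/11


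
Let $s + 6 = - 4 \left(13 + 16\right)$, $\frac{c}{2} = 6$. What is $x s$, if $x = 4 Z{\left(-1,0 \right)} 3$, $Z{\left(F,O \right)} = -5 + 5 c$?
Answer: $-80520$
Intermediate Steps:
$c = 12$ ($c = 2 \cdot 6 = 12$)
$s = -122$ ($s = -6 - 4 \left(13 + 16\right) = -6 - 116 = -122$)
$Z{\left(F,O \right)} = 55$ ($Z{\left(F,O \right)} = -5 + 5 \cdot 12 = -5 + 60 = 55$)
$x = 660$ ($x = 4 \cdot 55 \cdot 3 = 220 \cdot 3 = 660$)
$x s = 660 \left(-122\right) = -80520$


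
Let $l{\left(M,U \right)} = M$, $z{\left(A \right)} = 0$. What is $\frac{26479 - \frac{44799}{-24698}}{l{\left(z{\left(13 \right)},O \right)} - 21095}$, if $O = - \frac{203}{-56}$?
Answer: $- \frac{654023141}{521004310} \approx -1.2553$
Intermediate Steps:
$O = \frac{29}{8}$ ($O = \left(-203\right) \left(- \frac{1}{56}\right) = \frac{29}{8} \approx 3.625$)
$\frac{26479 - \frac{44799}{-24698}}{l{\left(z{\left(13 \right)},O \right)} - 21095} = \frac{26479 - \frac{44799}{-24698}}{0 - 21095} = \frac{26479 - - \frac{44799}{24698}}{-21095} = \left(26479 + \frac{44799}{24698}\right) \left(- \frac{1}{21095}\right) = \frac{654023141}{24698} \left(- \frac{1}{21095}\right) = - \frac{654023141}{521004310}$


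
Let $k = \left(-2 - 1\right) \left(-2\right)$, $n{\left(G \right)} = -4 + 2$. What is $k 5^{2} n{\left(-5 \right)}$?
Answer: $-300$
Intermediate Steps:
$n{\left(G \right)} = -2$
$k = 6$ ($k = \left(-3\right) \left(-2\right) = 6$)
$k 5^{2} n{\left(-5 \right)} = 6 \cdot 5^{2} \left(-2\right) = 6 \cdot 25 \left(-2\right) = 150 \left(-2\right) = -300$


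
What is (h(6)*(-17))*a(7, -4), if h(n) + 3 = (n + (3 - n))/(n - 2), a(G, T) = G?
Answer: 1071/4 ≈ 267.75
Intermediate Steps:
h(n) = -3 + 3/(-2 + n) (h(n) = -3 + (n + (3 - n))/(n - 2) = -3 + 3/(-2 + n))
(h(6)*(-17))*a(7, -4) = ((3*(3 - 1*6)/(-2 + 6))*(-17))*7 = ((3*(3 - 6)/4)*(-17))*7 = ((3*(¼)*(-3))*(-17))*7 = -9/4*(-17)*7 = (153/4)*7 = 1071/4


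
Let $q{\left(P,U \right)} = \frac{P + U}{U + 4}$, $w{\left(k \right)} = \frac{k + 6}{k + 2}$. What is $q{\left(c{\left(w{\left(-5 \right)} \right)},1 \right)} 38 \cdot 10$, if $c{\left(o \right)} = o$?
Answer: $\frac{152}{3} \approx 50.667$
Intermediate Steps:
$w{\left(k \right)} = \frac{6 + k}{2 + k}$
$q{\left(P,U \right)} = \frac{P + U}{4 + U}$
$q{\left(c{\left(w{\left(-5 \right)} \right)},1 \right)} 38 \cdot 10 = \frac{\frac{6 - 5}{2 - 5} + 1}{4 + 1} \cdot 38 \cdot 10 = \frac{\frac{1}{-3} \cdot 1 + 1}{5} \cdot 38 \cdot 10 = \frac{\left(- \frac{1}{3}\right) 1 + 1}{5} \cdot 38 \cdot 10 = \frac{- \frac{1}{3} + 1}{5} \cdot 38 \cdot 10 = \frac{1}{5} \cdot \frac{2}{3} \cdot 38 \cdot 10 = \frac{2}{15} \cdot 38 \cdot 10 = \frac{76}{15} \cdot 10 = \frac{152}{3}$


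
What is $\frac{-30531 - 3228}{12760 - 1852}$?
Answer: $- \frac{3751}{1212} \approx -3.0949$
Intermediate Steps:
$\frac{-30531 - 3228}{12760 - 1852} = - \frac{33759}{10908} = \left(-33759\right) \frac{1}{10908} = - \frac{3751}{1212}$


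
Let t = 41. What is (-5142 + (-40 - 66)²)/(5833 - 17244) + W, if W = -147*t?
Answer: -68780191/11411 ≈ -6027.5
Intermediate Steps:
W = -6027 (W = -147*41 = -6027)
(-5142 + (-40 - 66)²)/(5833 - 17244) + W = (-5142 + (-40 - 66)²)/(5833 - 17244) - 6027 = (-5142 + (-106)²)/(-11411) - 6027 = (-5142 + 11236)*(-1/11411) - 6027 = 6094*(-1/11411) - 6027 = -6094/11411 - 6027 = -68780191/11411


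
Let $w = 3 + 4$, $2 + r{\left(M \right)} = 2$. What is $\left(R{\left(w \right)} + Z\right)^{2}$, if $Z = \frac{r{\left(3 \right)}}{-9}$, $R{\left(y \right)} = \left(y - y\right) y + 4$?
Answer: $16$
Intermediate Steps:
$r{\left(M \right)} = 0$ ($r{\left(M \right)} = -2 + 2 = 0$)
$w = 7$
$R{\left(y \right)} = 4$ ($R{\left(y \right)} = 0 y + 4 = 0 + 4 = 4$)
$Z = 0$ ($Z = \frac{0}{-9} = 0 \left(- \frac{1}{9}\right) = 0$)
$\left(R{\left(w \right)} + Z\right)^{2} = \left(4 + 0\right)^{2} = 4^{2} = 16$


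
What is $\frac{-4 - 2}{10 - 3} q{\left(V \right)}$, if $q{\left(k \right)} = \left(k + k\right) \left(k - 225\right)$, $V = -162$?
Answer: $- \frac{752328}{7} \approx -1.0748 \cdot 10^{5}$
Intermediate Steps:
$q{\left(k \right)} = 2 k \left(-225 + k\right)$
$\frac{-4 - 2}{10 - 3} q{\left(V \right)} = \frac{-4 - 2}{10 - 3} \cdot 2 \left(-162\right) \left(-225 - 162\right) = - \frac{6}{7} \cdot 2 \left(-162\right) \left(-387\right) = \left(-6\right) \frac{1}{7} \cdot 125388 = \left(- \frac{6}{7}\right) 125388 = - \frac{752328}{7}$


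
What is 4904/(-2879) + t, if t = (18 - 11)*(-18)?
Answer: -367658/2879 ≈ -127.70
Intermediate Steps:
t = -126 (t = 7*(-18) = -126)
4904/(-2879) + t = 4904/(-2879) - 126 = 4904*(-1/2879) - 126 = -4904/2879 - 126 = -367658/2879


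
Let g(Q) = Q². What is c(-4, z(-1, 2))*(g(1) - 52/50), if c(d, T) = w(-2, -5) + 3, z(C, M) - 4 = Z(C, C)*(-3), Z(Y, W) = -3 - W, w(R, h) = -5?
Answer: 2/25 ≈ 0.080000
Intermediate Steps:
z(C, M) = 13 + 3*C (z(C, M) = 4 + (-3 - C)*(-3) = 4 + (9 + 3*C) = 13 + 3*C)
c(d, T) = -2 (c(d, T) = -5 + 3 = -2)
c(-4, z(-1, 2))*(g(1) - 52/50) = -2*(1² - 52/50) = -2*(1 - 52*1/50) = -2*(1 - 26/25) = -2*(-1/25) = 2/25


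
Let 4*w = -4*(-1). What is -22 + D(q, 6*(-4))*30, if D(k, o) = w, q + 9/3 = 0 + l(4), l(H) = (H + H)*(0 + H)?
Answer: 8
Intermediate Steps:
l(H) = 2*H² (l(H) = (2*H)*H = 2*H²)
q = 29 (q = -3 + (0 + 2*4²) = -3 + (0 + 2*16) = -3 + (0 + 32) = -3 + 32 = 29)
w = 1 (w = (-4*(-1))/4 = (¼)*4 = 1)
D(k, o) = 1
-22 + D(q, 6*(-4))*30 = -22 + 1*30 = -22 + 30 = 8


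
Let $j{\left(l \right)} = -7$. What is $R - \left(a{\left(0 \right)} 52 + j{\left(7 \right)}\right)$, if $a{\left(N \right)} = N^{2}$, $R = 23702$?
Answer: $23709$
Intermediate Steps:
$R - \left(a{\left(0 \right)} 52 + j{\left(7 \right)}\right) = 23702 - \left(0^{2} \cdot 52 - 7\right) = 23702 - \left(0 \cdot 52 - 7\right) = 23702 - \left(0 - 7\right) = 23702 - -7 = 23702 + 7 = 23709$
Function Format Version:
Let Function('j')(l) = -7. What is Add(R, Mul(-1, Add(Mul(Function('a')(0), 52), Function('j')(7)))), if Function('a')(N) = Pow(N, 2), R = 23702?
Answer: 23709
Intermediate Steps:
Add(R, Mul(-1, Add(Mul(Function('a')(0), 52), Function('j')(7)))) = Add(23702, Mul(-1, Add(Mul(Pow(0, 2), 52), -7))) = Add(23702, Mul(-1, Add(Mul(0, 52), -7))) = Add(23702, Mul(-1, Add(0, -7))) = Add(23702, Mul(-1, -7)) = Add(23702, 7) = 23709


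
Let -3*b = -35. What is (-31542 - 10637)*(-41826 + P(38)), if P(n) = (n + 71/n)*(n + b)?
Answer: 63865037597/38 ≈ 1.6807e+9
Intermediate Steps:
b = 35/3 (b = -⅓*(-35) = 35/3 ≈ 11.667)
P(n) = (35/3 + n)*(n + 71/n) (P(n) = (n + 71/n)*(n + 35/3) = (n + 71/n)*(35/3 + n) = (35/3 + n)*(n + 71/n))
(-31542 - 10637)*(-41826 + P(38)) = (-31542 - 10637)*(-41826 + (71 + 38² + (35/3)*38 + (2485/3)/38)) = -42179*(-41826 + (71 + 1444 + 1330/3 + (2485/3)*(1/38))) = -42179*(-41826 + (71 + 1444 + 1330/3 + 2485/114)) = -42179*(-41826 + 75245/38) = -42179*(-1514143/38) = 63865037597/38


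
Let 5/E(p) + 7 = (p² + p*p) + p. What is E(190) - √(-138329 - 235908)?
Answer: 5/72383 - I*√374237 ≈ 6.9077e-5 - 611.75*I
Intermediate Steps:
E(p) = 5/(-7 + p + 2*p²) (E(p) = 5/(-7 + ((p² + p*p) + p)) = 5/(-7 + ((p² + p²) + p)) = 5/(-7 + (2*p² + p)) = 5/(-7 + (p + 2*p²)) = 5/(-7 + p + 2*p²))
E(190) - √(-138329 - 235908) = 5/(-7 + 190 + 2*190²) - √(-138329 - 235908) = 5/(-7 + 190 + 2*36100) - √(-374237) = 5/(-7 + 190 + 72200) - I*√374237 = 5/72383 - I*√374237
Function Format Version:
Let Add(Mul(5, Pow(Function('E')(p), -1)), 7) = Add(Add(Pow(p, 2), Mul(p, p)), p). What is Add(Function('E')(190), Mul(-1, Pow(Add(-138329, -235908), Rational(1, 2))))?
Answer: Add(Rational(5, 72383), Mul(-1, I, Pow(374237, Rational(1, 2)))) ≈ Add(6.9077e-5, Mul(-611.75, I))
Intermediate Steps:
Function('E')(p) = Mul(5, Pow(Add(-7, p, Mul(2, Pow(p, 2))), -1)) (Function('E')(p) = Mul(5, Pow(Add(-7, Add(Add(Pow(p, 2), Mul(p, p)), p)), -1)) = Mul(5, Pow(Add(-7, Add(Add(Pow(p, 2), Pow(p, 2)), p)), -1)) = Mul(5, Pow(Add(-7, Add(Mul(2, Pow(p, 2)), p)), -1)) = Mul(5, Pow(Add(-7, Add(p, Mul(2, Pow(p, 2)))), -1)) = Mul(5, Pow(Add(-7, p, Mul(2, Pow(p, 2))), -1)))
Add(Function('E')(190), Mul(-1, Pow(Add(-138329, -235908), Rational(1, 2)))) = Add(Mul(5, Pow(Add(-7, 190, Mul(2, Pow(190, 2))), -1)), Mul(-1, Pow(Add(-138329, -235908), Rational(1, 2)))) = Add(Mul(5, Pow(Add(-7, 190, Mul(2, 36100)), -1)), Mul(-1, Pow(-374237, Rational(1, 2)))) = Add(Mul(5, Pow(Add(-7, 190, 72200), -1)), Mul(-1, Mul(I, Pow(374237, Rational(1, 2))))) = Add(Mul(5, Pow(72383, -1)), Mul(-1, I, Pow(374237, Rational(1, 2)))) = Add(Mul(5, Rational(1, 72383)), Mul(-1, I, Pow(374237, Rational(1, 2)))) = Add(Rational(5, 72383), Mul(-1, I, Pow(374237, Rational(1, 2))))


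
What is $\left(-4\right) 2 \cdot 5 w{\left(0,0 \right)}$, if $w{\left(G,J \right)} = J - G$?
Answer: $0$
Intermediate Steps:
$\left(-4\right) 2 \cdot 5 w{\left(0,0 \right)} = \left(-4\right) 2 \cdot 5 \left(0 - 0\right) = \left(-8\right) 5 \left(0 + 0\right) = \left(-40\right) 0 = 0$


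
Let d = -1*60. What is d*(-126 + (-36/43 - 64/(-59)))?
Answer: 19142040/2537 ≈ 7545.1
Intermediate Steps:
d = -60
d*(-126 + (-36/43 - 64/(-59))) = -60*(-126 + (-36/43 - 64/(-59))) = -60*(-126 + (-36*1/43 - 64*(-1/59))) = -60*(-126 + (-36/43 + 64/59)) = -60*(-126 + 628/2537) = -60*(-319034/2537) = 19142040/2537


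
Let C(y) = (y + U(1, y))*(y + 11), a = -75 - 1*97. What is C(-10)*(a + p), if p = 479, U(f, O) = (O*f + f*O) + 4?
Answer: -7982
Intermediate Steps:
U(f, O) = 4 + 2*O*f (U(f, O) = (O*f + O*f) + 4 = 2*O*f + 4 = 4 + 2*O*f)
a = -172 (a = -75 - 97 = -172)
C(y) = (4 + 3*y)*(11 + y) (C(y) = (y + (4 + 2*y*1))*(y + 11) = (y + (4 + 2*y))*(11 + y) = (4 + 3*y)*(11 + y))
C(-10)*(a + p) = (44 + 3*(-10)² + 37*(-10))*(-172 + 479) = (44 + 3*100 - 370)*307 = (44 + 300 - 370)*307 = -26*307 = -7982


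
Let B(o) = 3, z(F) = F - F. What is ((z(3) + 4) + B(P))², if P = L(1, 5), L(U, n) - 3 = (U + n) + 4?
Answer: 49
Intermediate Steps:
L(U, n) = 7 + U + n (L(U, n) = 3 + ((U + n) + 4) = 3 + (4 + U + n) = 7 + U + n)
z(F) = 0
P = 13 (P = 7 + 1 + 5 = 13)
((z(3) + 4) + B(P))² = ((0 + 4) + 3)² = (4 + 3)² = 7² = 49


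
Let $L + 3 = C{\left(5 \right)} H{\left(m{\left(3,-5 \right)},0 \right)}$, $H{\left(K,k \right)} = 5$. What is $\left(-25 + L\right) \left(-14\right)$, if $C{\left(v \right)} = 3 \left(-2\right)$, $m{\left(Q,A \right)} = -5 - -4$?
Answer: $812$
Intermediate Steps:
$m{\left(Q,A \right)} = -1$ ($m{\left(Q,A \right)} = -5 + 4 = -1$)
$C{\left(v \right)} = -6$
$L = -33$ ($L = -3 - 30 = -33$)
$\left(-25 + L\right) \left(-14\right) = \left(-25 - 33\right) \left(-14\right) = \left(-58\right) \left(-14\right) = 812$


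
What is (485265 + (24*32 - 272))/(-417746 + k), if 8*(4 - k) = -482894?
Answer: -1943044/1429521 ≈ -1.3592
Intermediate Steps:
k = 241463/4 (k = 4 - ⅛*(-482894) = 4 + 241447/4 = 241463/4 ≈ 60366.)
(485265 + (24*32 - 272))/(-417746 + k) = (485265 + (24*32 - 272))/(-417746 + 241463/4) = (485265 + (768 - 272))/(-1429521/4) = (485265 + 496)*(-4/1429521) = 485761*(-4/1429521) = -1943044/1429521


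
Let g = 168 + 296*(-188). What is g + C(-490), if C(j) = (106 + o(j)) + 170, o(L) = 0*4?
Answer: -55204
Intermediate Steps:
o(L) = 0
g = -55480 (g = 168 - 55648 = -55480)
C(j) = 276 (C(j) = (106 + 0) + 170 = 106 + 170 = 276)
g + C(-490) = -55480 + 276 = -55204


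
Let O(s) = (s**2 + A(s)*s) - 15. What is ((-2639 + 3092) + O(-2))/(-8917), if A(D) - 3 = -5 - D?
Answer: -442/8917 ≈ -0.049568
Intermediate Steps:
A(D) = -2 - D (A(D) = 3 + (-5 - D) = -2 - D)
O(s) = -15 + s**2 + s*(-2 - s) (O(s) = (s**2 + (-2 - s)*s) - 15 = (s**2 + s*(-2 - s)) - 15 = -15 + s**2 + s*(-2 - s))
((-2639 + 3092) + O(-2))/(-8917) = ((-2639 + 3092) + (-15 - 2*(-2)))/(-8917) = (453 + (-15 + 4))*(-1/8917) = (453 - 11)*(-1/8917) = 442*(-1/8917) = -442/8917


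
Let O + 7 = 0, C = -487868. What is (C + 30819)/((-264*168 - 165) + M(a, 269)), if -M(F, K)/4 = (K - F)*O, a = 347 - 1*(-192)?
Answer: 457049/52077 ≈ 8.7764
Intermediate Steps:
O = -7 (O = -7 + 0 = -7)
a = 539 (a = 347 + 192 = 539)
M(F, K) = -28*F + 28*K (M(F, K) = -4*(K - F)*(-7) = -4*(-7*K + 7*F) = -28*F + 28*K)
(C + 30819)/((-264*168 - 165) + M(a, 269)) = (-487868 + 30819)/((-264*168 - 165) + (-28*539 + 28*269)) = -457049/((-44352 - 165) + (-15092 + 7532)) = -457049/(-44517 - 7560) = -457049/(-52077) = -457049*(-1/52077) = 457049/52077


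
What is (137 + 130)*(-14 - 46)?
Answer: -16020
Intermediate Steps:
(137 + 130)*(-14 - 46) = 267*(-60) = -16020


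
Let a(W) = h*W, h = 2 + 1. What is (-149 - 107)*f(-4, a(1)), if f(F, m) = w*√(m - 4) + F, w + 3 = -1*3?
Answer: 1024 + 1536*I ≈ 1024.0 + 1536.0*I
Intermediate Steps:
h = 3
a(W) = 3*W
w = -6 (w = -3 - 1*3 = -3 - 3 = -6)
f(F, m) = F - 6*√(-4 + m) (f(F, m) = -6*√(m - 4) + F = -6*√(-4 + m) + F = F - 6*√(-4 + m))
(-149 - 107)*f(-4, a(1)) = (-149 - 107)*(-4 - 6*√(-4 + 3*1)) = -256*(-4 - 6*√(-4 + 3)) = -256*(-4 - 6*I) = 1024 + 1536*I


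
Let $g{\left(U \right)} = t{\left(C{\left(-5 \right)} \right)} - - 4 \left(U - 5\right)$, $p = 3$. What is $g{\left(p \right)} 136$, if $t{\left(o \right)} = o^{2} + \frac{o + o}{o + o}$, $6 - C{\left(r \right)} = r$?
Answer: $15504$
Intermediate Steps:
$C{\left(r \right)} = 6 - r$
$t{\left(o \right)} = 1 + o^{2}$ ($t{\left(o \right)} = o^{2} + \frac{2 o}{2 o} = o^{2} + 2 o \frac{1}{2 o} = o^{2} + 1 = 1 + o^{2}$)
$g{\left(U \right)} = 102 + 4 U$ ($g{\left(U \right)} = \left(1 + \left(6 - -5\right)^{2}\right) - - 4 \left(U - 5\right) = \left(1 + \left(6 + 5\right)^{2}\right) - - 4 \left(-5 + U\right) = \left(1 + 11^{2}\right) - \left(20 - 4 U\right) = \left(1 + 121\right) + \left(-20 + 4 U\right) = 122 + \left(-20 + 4 U\right) = 102 + 4 U$)
$g{\left(p \right)} 136 = \left(102 + 4 \cdot 3\right) 136 = \left(102 + 12\right) 136 = 114 \cdot 136 = 15504$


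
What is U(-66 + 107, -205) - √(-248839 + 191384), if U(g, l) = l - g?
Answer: -246 - I*√57455 ≈ -246.0 - 239.7*I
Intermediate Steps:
U(-66 + 107, -205) - √(-248839 + 191384) = (-205 - (-66 + 107)) - √(-248839 + 191384) = (-205 - 1*41) - √(-57455) = (-205 - 41) - I*√57455 = -246 - I*√57455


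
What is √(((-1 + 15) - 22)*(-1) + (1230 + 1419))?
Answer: √2657 ≈ 51.546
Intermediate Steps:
√(((-1 + 15) - 22)*(-1) + (1230 + 1419)) = √((14 - 22)*(-1) + 2649) = √(-8*(-1) + 2649) = √(8 + 2649) = √2657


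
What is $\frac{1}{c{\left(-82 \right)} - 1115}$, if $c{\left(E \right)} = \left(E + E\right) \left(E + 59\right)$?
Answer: $\frac{1}{2657} \approx 0.00037636$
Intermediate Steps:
$c{\left(E \right)} = 2 E \left(59 + E\right)$
$\frac{1}{c{\left(-82 \right)} - 1115} = \frac{1}{2 \left(-82\right) \left(59 - 82\right) - 1115} = \frac{1}{2 \left(-82\right) \left(-23\right) - 1115} = \frac{1}{3772 - 1115} = \frac{1}{2657}$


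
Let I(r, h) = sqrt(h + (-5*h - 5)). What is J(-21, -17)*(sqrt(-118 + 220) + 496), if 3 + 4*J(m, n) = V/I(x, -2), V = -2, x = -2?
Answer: -(9 + 2*sqrt(3))*(496 + sqrt(102))/12 ≈ -525.67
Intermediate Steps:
I(r, h) = sqrt(-5 - 4*h) (I(r, h) = sqrt(h + (-5 - 5*h)) = sqrt(-5 - 4*h))
J(m, n) = -3/4 - sqrt(3)/6 (J(m, n) = -3/4 + (-2/sqrt(-5 - 4*(-2)))/4 = -3/4 + (-2/sqrt(-5 + 8))/4 = -3/4 + (-2*sqrt(3)/3)/4 = -3/4 - sqrt(3)/6)
J(-21, -17)*(sqrt(-118 + 220) + 496) = (-3/4 - sqrt(3)/6)*(sqrt(-118 + 220) + 496) = (-3/4 - sqrt(3)/6)*(sqrt(102) + 496) = (-3/4 - sqrt(3)/6)*(496 + sqrt(102)) = (496 + sqrt(102))*(-3/4 - sqrt(3)/6)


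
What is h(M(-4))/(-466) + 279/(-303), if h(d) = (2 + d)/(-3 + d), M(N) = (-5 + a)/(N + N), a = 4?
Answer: -995057/1082518 ≈ -0.91921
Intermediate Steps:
M(N) = -1/(2*N) (M(N) = (-5 + 4)/(N + N) = -1/(2*N))
h(d) = (2 + d)/(-3 + d)
h(M(-4))/(-466) + 279/(-303) = ((2 - ½/(-4))/(-3 - ½/(-4)))/(-466) + 279/(-303) = ((2 - ½*(-¼))/(-3 - ½*(-¼)))*(-1/466) + 279*(-1/303) = ((2 + ⅛)/(-3 + ⅛))*(-1/466) - 93/101 = ((17/8)/(-23/8))*(-1/466) - 93/101 = -8/23*17/8*(-1/466) - 93/101 = -17/23*(-1/466) - 93/101 = 17/10718 - 93/101 = -995057/1082518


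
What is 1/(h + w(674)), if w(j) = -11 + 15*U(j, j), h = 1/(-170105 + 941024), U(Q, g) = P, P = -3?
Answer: -770919/43171463 ≈ -0.017857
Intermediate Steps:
U(Q, g) = -3
h = 1/770919 ≈ 1.2972e-6
w(j) = -56 (w(j) = -11 + 15*(-3) = -11 - 45 = -56)
1/(h + w(674)) = 1/(1/770919 - 56) = 1/(-43171463/770919) = -770919/43171463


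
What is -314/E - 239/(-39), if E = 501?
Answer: 35831/6513 ≈ 5.5015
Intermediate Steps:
-314/E - 239/(-39) = -314/501 - 239/(-39) = -314*1/501 - 239*(-1/39) = -314/501 + 239/39 = 35831/6513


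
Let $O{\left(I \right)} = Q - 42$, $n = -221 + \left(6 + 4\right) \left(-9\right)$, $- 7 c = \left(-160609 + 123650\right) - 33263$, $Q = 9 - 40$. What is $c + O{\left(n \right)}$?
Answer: $\frac{69711}{7} \approx 9958.7$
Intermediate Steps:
$Q = -31$ ($Q = 9 - 40 = -31$)
$c = \frac{70222}{7}$ ($c = - \frac{\left(-160609 + 123650\right) - 33263}{7} = - \frac{-36959 - 33263}{7} = \left(- \frac{1}{7}\right) \left(-70222\right) = \frac{70222}{7} \approx 10032.0$)
$n = -311$ ($n = -221 + 10 \left(-9\right) = -221 - 90 = -311$)
$O{\left(I \right)} = -73$ ($O{\left(I \right)} = -31 - 42 = -73$)
$c + O{\left(n \right)} = \frac{70222}{7} - 73 = \frac{69711}{7}$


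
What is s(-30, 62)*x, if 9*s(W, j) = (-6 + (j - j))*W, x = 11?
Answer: 220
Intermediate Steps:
s(W, j) = -2*W/3 (s(W, j) = ((-6 + (j - j))*W)/9 = ((-6 + 0)*W)/9 = (-6*W)/9 = -2*W/3)
s(-30, 62)*x = -2/3*(-30)*11 = 20*11 = 220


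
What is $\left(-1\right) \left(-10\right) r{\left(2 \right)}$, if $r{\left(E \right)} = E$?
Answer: $20$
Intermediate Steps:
$\left(-1\right) \left(-10\right) r{\left(2 \right)} = \left(-1\right) \left(-10\right) 2 = 10 \cdot 2 = 20$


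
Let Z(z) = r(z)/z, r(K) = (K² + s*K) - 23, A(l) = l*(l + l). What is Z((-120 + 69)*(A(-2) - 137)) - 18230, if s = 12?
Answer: -76573004/6579 ≈ -11639.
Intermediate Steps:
A(l) = 2*l² (A(l) = l*(2*l) = 2*l²)
r(K) = -23 + K² + 12*K (r(K) = (K² + 12*K) - 23 = -23 + K² + 12*K)
Z(z) = (-23 + z² + 12*z)/z
Z((-120 + 69)*(A(-2) - 137)) - 18230 = (12 + (-120 + 69)*(2*(-2)² - 137) - 23*1/((-120 + 69)*(2*(-2)² - 137))) - 18230 = (12 - 51*(2*4 - 137) - 23*(-1/(51*(2*4 - 137)))) - 18230 = (12 - 51*(8 - 137) - 23*(-1/(51*(8 - 137)))) - 18230 = (12 - 51*(-129) - 23/((-51*(-129)))) - 18230 = (12 + 6579 - 23/6579) - 18230 = 43362166/6579 - 18230 = -76573004/6579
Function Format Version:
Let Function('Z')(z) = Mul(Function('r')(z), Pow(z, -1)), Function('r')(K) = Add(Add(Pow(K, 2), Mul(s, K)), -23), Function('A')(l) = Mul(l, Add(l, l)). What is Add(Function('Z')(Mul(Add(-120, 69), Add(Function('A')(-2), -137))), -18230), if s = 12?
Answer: Rational(-76573004, 6579) ≈ -11639.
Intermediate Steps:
Function('A')(l) = Mul(2, Pow(l, 2)) (Function('A')(l) = Mul(l, Mul(2, l)) = Mul(2, Pow(l, 2)))
Function('r')(K) = Add(-23, Pow(K, 2), Mul(12, K)) (Function('r')(K) = Add(Add(Pow(K, 2), Mul(12, K)), -23) = Add(-23, Pow(K, 2), Mul(12, K)))
Function('Z')(z) = Mul(Pow(z, -1), Add(-23, Pow(z, 2), Mul(12, z))) (Function('Z')(z) = Mul(Add(-23, Pow(z, 2), Mul(12, z)), Pow(z, -1)) = Mul(Pow(z, -1), Add(-23, Pow(z, 2), Mul(12, z))))
Add(Function('Z')(Mul(Add(-120, 69), Add(Function('A')(-2), -137))), -18230) = Add(Add(12, Mul(Add(-120, 69), Add(Mul(2, Pow(-2, 2)), -137)), Mul(-23, Pow(Mul(Add(-120, 69), Add(Mul(2, Pow(-2, 2)), -137)), -1))), -18230) = Add(Add(12, Mul(-51, Add(Mul(2, 4), -137)), Mul(-23, Pow(Mul(-51, Add(Mul(2, 4), -137)), -1))), -18230) = Add(Add(12, Mul(-51, Add(8, -137)), Mul(-23, Pow(Mul(-51, Add(8, -137)), -1))), -18230) = Add(Add(12, Mul(-51, -129), Mul(-23, Pow(Mul(-51, -129), -1))), -18230) = Add(Add(12, 6579, Mul(-23, Pow(6579, -1))), -18230) = Add(Add(12, 6579, Mul(-23, Rational(1, 6579))), -18230) = Add(Add(12, 6579, Rational(-23, 6579)), -18230) = Add(Rational(43362166, 6579), -18230) = Rational(-76573004, 6579)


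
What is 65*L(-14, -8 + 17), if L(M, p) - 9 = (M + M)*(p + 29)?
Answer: -68575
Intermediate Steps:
L(M, p) = 9 + 2*M*(29 + p) (L(M, p) = 9 + (M + M)*(p + 29) = 9 + (2*M)*(29 + p) = 9 + 2*M*(29 + p))
65*L(-14, -8 + 17) = 65*(9 + 58*(-14) + 2*(-14)*(-8 + 17)) = 65*(9 - 812 + 2*(-14)*9) = 65*(9 - 812 - 252) = 65*(-1055) = -68575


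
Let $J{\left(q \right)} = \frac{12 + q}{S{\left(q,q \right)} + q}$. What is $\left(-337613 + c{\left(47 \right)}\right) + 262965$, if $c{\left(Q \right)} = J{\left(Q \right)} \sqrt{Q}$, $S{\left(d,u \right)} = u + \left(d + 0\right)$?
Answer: $-74648 + \frac{59 \sqrt{47}}{141} \approx -74645.0$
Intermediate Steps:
$S{\left(d,u \right)} = d + u$ ($S{\left(d,u \right)} = u + d = d + u$)
$J{\left(q \right)} = \frac{12 + q}{3 q}$ ($J{\left(q \right)} = \frac{12 + q}{\left(q + q\right) + q} = \frac{12 + q}{2 q + q} = \frac{12 + q}{3 q}$)
$c{\left(Q \right)} = \frac{12 + Q}{3 \sqrt{Q}}$ ($c{\left(Q \right)} = \frac{12 + Q}{3 Q} \sqrt{Q} = \frac{12 + Q}{3 \sqrt{Q}}$)
$\left(-337613 + c{\left(47 \right)}\right) + 262965 = \left(-337613 + \frac{12 + 47}{3 \sqrt{47}}\right) + 262965 = \left(-337613 + \frac{1}{3} \frac{\sqrt{47}}{47} \cdot 59\right) + 262965 = \left(-337613 + \frac{59 \sqrt{47}}{141}\right) + 262965 = -74648 + \frac{59 \sqrt{47}}{141}$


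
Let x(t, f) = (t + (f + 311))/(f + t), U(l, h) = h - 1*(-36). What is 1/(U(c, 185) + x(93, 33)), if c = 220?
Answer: 126/28283 ≈ 0.0044550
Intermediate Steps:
U(l, h) = 36 + h (U(l, h) = h + 36 = 36 + h)
x(t, f) = (311 + f + t)/(f + t) (x(t, f) = (t + (311 + f))/(f + t) = (311 + f + t)/(f + t))
1/(U(c, 185) + x(93, 33)) = 1/((36 + 185) + (311 + 33 + 93)/(33 + 93)) = 1/(221 + 437/126) = 1/(28283/126) = 126/28283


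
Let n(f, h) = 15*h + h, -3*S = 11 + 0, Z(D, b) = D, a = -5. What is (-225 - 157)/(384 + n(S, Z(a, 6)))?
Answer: -191/152 ≈ -1.2566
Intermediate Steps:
S = -11/3 (S = -(11 + 0)/3 = -⅓*11 = -11/3 ≈ -3.6667)
n(f, h) = 16*h
(-225 - 157)/(384 + n(S, Z(a, 6))) = (-225 - 157)/(384 + 16*(-5)) = -382/(384 - 80) = -382/304 = -382*1/304 = -191/152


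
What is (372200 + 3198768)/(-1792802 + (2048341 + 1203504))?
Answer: 3570968/1459043 ≈ 2.4475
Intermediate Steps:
(372200 + 3198768)/(-1792802 + (2048341 + 1203504)) = 3570968/(-1792802 + 3251845) = 3570968/1459043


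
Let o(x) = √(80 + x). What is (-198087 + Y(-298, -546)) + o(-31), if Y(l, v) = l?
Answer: -198378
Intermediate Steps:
(-198087 + Y(-298, -546)) + o(-31) = (-198087 - 298) + √(80 - 31) = -198385 + √49 = -198385 + 7 = -198378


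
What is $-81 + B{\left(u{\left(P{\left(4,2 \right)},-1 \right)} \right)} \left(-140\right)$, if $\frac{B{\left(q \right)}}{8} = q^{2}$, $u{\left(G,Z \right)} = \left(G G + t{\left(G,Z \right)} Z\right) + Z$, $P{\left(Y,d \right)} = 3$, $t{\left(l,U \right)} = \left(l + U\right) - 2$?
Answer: $-71761$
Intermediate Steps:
$t{\left(l,U \right)} = -2 + U + l$ ($t{\left(l,U \right)} = \left(U + l\right) - 2 = -2 + U + l$)
$u{\left(G,Z \right)} = Z + G^{2} + Z \left(-2 + G + Z\right)$ ($u{\left(G,Z \right)} = \left(G G + \left(-2 + Z + G\right) Z\right) + Z = \left(G^{2} + \left(-2 + G + Z\right) Z\right) + Z = \left(G^{2} + Z \left(-2 + G + Z\right)\right) + Z = Z + G^{2} + Z \left(-2 + G + Z\right)$)
$B{\left(q \right)} = 8 q^{2}$
$-81 + B{\left(u{\left(P{\left(4,2 \right)},-1 \right)} \right)} \left(-140\right) = -81 + 8 \left(-1 + 3^{2} - \left(-2 + 3 - 1\right)\right)^{2} \left(-140\right) = -81 + 8 \left(-1 + 9 - 0\right)^{2} \left(-140\right) = -81 + 8 \left(-1 + 9 + 0\right)^{2} \left(-140\right) = -81 + 8 \cdot 8^{2} \left(-140\right) = -81 + 8 \cdot 64 \left(-140\right) = -81 + 512 \left(-140\right) = -81 - 71680 = -71761$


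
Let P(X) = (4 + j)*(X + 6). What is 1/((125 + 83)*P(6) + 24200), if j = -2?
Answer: 1/29192 ≈ 3.4256e-5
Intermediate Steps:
P(X) = 12 + 2*X (P(X) = (4 - 2)*(X + 6) = 2*(6 + X) = 12 + 2*X)
1/((125 + 83)*P(6) + 24200) = 1/((125 + 83)*(12 + 2*6) + 24200) = 1/(208*(12 + 12) + 24200) = 1/(208*24 + 24200) = 1/(4992 + 24200) = 1/29192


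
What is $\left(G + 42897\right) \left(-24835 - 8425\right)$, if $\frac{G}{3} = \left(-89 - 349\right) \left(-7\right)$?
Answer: $-1732679700$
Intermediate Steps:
$G = 9198$ ($G = 3 \left(-89 - 349\right) \left(-7\right) = 3 \left(\left(-438\right) \left(-7\right)\right) = 3 \cdot 3066 = 9198$)
$\left(G + 42897\right) \left(-24835 - 8425\right) = \left(9198 + 42897\right) \left(-24835 - 8425\right) = 52095 \left(-33260\right) = -1732679700$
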